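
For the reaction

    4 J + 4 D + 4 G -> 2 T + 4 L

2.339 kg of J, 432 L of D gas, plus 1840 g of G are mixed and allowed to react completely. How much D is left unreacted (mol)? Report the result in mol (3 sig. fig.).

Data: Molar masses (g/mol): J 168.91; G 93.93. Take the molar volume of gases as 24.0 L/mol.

n(J) = 2.339×1000 / 168.91 = 13.85 mol
n(D) = 432.0 / 24.0 = 18.00 mol
n(G) = 1840 / 93.93 = 19.59 mol
n/ν for J = 13.85/4 = 3.463
n/ν for D = 18.00/4 = 4.500
n/ν for G = 19.59/4 = 4.898
Smallest n/ν is J → limiting reagent.
D consumed = (4/4) × 13.85 = 13.85 mol
D remaining = 18.00 − 13.85 = 4.150 mol

4.15 mol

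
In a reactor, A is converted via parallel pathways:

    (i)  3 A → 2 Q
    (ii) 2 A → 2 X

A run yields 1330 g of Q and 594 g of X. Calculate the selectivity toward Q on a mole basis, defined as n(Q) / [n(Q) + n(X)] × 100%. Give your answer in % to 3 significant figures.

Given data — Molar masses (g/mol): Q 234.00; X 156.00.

n(Q) = 1330 / 234.00 = 5.684 mol
n(X) = 594 / 156.00 = 3.808 mol
selectivity = 5.684/(5.684+3.808) × 100 = 59.88 %

59.9 %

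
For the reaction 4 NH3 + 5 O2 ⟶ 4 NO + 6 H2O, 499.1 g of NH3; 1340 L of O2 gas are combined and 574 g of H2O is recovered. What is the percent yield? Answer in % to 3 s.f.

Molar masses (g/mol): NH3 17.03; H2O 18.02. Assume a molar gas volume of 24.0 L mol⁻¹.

n(NH3) = 499.1 / 17.03 = 29.31 mol
n(O2) = 1340 / 24.0 = 55.83 mol
n/ν for NH3 = 29.31/4 = 7.328
n/ν for O2 = 55.83/5 = 11.17
Smallest n/ν is NH3 → limiting reagent.
theoretical n(H2O) = (6/4) × 29.31 = 43.97 mol → 792.3 g
% yield = 574 / 792.3 × 100 = 72.45 %

72.5 %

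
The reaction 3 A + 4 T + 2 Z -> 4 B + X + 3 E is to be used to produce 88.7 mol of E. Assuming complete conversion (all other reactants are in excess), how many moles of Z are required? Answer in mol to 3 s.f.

59.1 mol

n(E) = 88.70 mol
n(Z) = (2/3) × 88.70 = 59.13 mol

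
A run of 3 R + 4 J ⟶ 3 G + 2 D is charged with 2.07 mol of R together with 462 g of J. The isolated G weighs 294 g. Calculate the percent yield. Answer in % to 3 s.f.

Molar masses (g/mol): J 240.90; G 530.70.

38.5 %

n(R) = 2.070 mol
n(J) = 462.0 / 240.90 = 1.918 mol
n/ν → R: 0.6900, J: 0.4795; J is limiting.
theoretical n(G) = (3/4) × 1.918 = 1.439 mol → 763.7 g
% yield = 294 / 763.7 × 100 = 38.50 %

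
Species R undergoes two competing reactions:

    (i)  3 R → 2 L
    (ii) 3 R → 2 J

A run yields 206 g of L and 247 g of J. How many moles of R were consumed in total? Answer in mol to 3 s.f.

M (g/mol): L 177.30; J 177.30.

n(L) = 206 / 177.30 = 1.162 mol
n(J) = 247 / 177.30 = 1.393 mol
n(R) via (i) = (3/2)×1.162 = 1.743 mol
n(R) via (ii) = (3/2)×1.393 = 2.090 mol
total n(R) = 1.743 + 2.090 = 3.833 mol

3.83 mol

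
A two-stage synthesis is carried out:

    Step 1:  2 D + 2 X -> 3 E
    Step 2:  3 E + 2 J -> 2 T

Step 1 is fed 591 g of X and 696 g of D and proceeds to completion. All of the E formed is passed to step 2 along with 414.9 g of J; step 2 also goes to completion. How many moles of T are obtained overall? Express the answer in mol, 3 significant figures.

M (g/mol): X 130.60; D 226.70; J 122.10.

3.07 mol

Step 1:
n(X) = 591.0 / 130.60 = 4.525 mol
n(D) = 696.0 / 226.70 = 3.070 mol
n/ν for X = 4.525/2 = 2.263
n/ν for D = 3.070/2 = 1.535
Smallest n/ν is D → limiting reagent.
n(E) produced = (3/2) × 3.070 = 4.605 mol
Step 2:
n(E) available = 4.605 mol
n(J) = 414.9 / 122.10 = 3.398 mol
n/ν for E = 4.605/3 = 1.535
n/ν for J = 3.398/2 = 1.699
Smallest n/ν is E → limiting reagent.
n(T) = (2/3) × 4.605 = 3.070 mol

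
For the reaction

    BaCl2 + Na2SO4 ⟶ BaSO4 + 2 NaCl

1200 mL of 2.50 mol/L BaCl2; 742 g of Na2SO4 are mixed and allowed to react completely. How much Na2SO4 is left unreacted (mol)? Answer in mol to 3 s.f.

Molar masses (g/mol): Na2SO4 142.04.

2.22 mol

n(BaCl2) = 2.50 × 1200/1000 = 3.000 mol
n(Na2SO4) = 742.0 / 142.04 = 5.224 mol
n/ν for BaCl2 = 3.000/1 = 3.000
n/ν for Na2SO4 = 5.224/1 = 5.224
Smallest n/ν is BaCl2 → limiting reagent.
Na2SO4 consumed = (1/1) × 3.000 = 3.000 mol
Na2SO4 remaining = 5.224 − 3.000 = 2.224 mol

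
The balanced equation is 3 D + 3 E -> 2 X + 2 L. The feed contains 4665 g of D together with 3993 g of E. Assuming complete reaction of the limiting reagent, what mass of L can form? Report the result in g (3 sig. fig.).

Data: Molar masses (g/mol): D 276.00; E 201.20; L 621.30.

7000 g

n(D) = 4665 / 276.00 = 16.90 mol
n(E) = 3993 / 201.20 = 19.85 mol
n/ν for D = 16.90/3 = 5.633
n/ν for E = 19.85/3 = 6.617
Smallest n/ν is D → limiting reagent.
n(L) = (2/3) × 16.90 = 11.27 mol
mass = 11.27 × 621.30 = 7002 g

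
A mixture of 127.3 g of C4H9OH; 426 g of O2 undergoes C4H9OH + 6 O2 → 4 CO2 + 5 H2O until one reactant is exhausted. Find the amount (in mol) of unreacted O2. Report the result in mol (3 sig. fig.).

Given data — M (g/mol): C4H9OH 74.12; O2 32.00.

3.01 mol

n(C4H9OH) = 127.3 / 74.12 = 1.717 mol
n(O2) = 426.0 / 32.00 = 13.31 mol
n/ν → C4H9OH: 1.717, O2: 2.218; C4H9OH is limiting.
O2 consumed = (6/1) × 1.717 = 10.30 mol
O2 remaining = 13.31 − 10.30 = 3.010 mol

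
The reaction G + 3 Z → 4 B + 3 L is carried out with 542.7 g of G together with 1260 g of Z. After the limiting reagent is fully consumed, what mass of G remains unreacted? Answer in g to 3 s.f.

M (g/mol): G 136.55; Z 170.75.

n(G) = 542.7 / 136.55 = 3.974 mol
n(Z) = 1260 / 170.75 = 7.379 mol
n/ν for G = 3.974/1 = 3.974
n/ν for Z = 7.379/3 = 2.460
Smallest n/ν is Z → limiting reagent.
G consumed = (1/3) × 7.379 = 2.460 mol
G remaining = 3.974 − 2.460 = 1.514 mol
mass = 1.514 × 136.55 = 206.7 g

207 g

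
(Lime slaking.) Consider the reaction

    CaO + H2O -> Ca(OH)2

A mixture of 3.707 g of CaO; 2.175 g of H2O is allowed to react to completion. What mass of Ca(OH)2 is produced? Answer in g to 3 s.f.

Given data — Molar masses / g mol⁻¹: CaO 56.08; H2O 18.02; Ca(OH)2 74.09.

4.90 g

n(CaO) = 3.707 / 56.08 = 0.06610 mol
n(H2O) = 2.175 / 18.02 = 0.1207 mol
n/ν → CaO: 0.06610, H2O: 0.1207; CaO is limiting.
n(Ca(OH)2) = (1/1) × 0.06610 = 0.06610 mol
mass = 0.06610 × 74.09 = 4.897 g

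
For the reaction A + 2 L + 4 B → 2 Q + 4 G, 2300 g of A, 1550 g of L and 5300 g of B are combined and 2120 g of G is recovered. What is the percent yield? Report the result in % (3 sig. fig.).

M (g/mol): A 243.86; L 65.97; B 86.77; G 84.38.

n(A) = 2300 / 243.86 = 9.432 mol
n(L) = 1550 / 65.97 = 23.50 mol
n(B) = 5300 / 86.77 = 61.08 mol
n/ν for A = 9.432/1 = 9.432
n/ν for L = 23.50/2 = 11.75
n/ν for B = 61.08/4 = 15.27
Smallest n/ν is A → limiting reagent.
theoretical n(G) = (4/1) × 9.432 = 37.73 mol → 3184 g
% yield = 2120 / 3184 × 100 = 66.58 %

66.6 %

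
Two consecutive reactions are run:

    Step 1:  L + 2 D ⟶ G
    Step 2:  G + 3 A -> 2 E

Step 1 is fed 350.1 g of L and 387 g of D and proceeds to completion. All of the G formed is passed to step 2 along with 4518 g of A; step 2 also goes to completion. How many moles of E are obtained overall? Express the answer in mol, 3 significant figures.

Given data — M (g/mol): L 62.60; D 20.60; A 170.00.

11.2 mol

Step 1:
n(L) = 350.1 / 62.60 = 5.593 mol
n(D) = 387.0 / 20.60 = 18.79 mol
n/ν → L: 5.593, D: 9.395; L is limiting.
n(G) produced = (1/1) × 5.593 = 5.593 mol
Step 2:
n(G) available = 5.593 mol
n(A) = 4518 / 170.00 = 26.58 mol
n/ν → G: 5.593, A: 8.860; G is limiting.
n(E) = (2/1) × 5.593 = 11.19 mol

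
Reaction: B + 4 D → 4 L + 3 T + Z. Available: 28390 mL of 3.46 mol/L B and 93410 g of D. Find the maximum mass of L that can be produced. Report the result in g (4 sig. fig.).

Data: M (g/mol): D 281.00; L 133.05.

n(B) = 3.46 × 28390/1000 = 98.23 mol
n(D) = 93410 / 281.00 = 332.4 mol
n/ν → B: 98.23, D: 83.10; D is limiting.
n(L) = (4/4) × 332.4 = 332.4 mol
mass = 332.4 × 133.05 = 44230 g

44230 g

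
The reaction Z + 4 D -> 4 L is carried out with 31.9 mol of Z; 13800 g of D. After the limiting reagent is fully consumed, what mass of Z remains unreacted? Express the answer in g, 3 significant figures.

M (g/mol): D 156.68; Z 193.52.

n(Z) = 31.90 mol
n(D) = 13800 / 156.68 = 88.08 mol
n/ν for Z = 31.90/1 = 31.90
n/ν for D = 88.08/4 = 22.02
Smallest n/ν is D → limiting reagent.
Z consumed = (1/4) × 88.08 = 22.02 mol
Z remaining = 31.90 − 22.02 = 9.880 mol
mass = 9.880 × 193.52 = 1912 g

1910 g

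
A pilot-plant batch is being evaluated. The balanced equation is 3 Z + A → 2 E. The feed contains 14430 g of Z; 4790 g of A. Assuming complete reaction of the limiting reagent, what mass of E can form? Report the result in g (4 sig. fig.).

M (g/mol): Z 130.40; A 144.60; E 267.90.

17750 g

n(Z) = 14430 / 130.40 = 110.7 mol
n(A) = 4790 / 144.60 = 33.13 mol
n/ν for Z = 110.7/3 = 36.90
n/ν for A = 33.13/1 = 33.13
Smallest n/ν is A → limiting reagent.
n(E) = (2/1) × 33.13 = 66.26 mol
mass = 66.26 × 267.90 = 17750 g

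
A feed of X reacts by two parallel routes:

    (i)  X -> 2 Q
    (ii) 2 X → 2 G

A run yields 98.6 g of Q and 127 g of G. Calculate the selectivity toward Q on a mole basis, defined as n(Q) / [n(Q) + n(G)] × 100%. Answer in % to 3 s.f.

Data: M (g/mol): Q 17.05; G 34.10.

n(Q) = 98.6 / 17.05 = 5.783 mol
n(G) = 127 / 34.10 = 3.724 mol
selectivity = 5.783/(5.783+3.724) × 100 = 60.83 %

60.8 %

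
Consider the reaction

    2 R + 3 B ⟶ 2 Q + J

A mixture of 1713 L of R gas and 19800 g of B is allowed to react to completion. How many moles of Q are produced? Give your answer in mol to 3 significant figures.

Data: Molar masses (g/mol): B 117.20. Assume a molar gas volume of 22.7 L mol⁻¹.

75.5 mol

n(R) = 1713 / 22.7 = 75.46 mol
n(B) = 19800 / 117.20 = 168.9 mol
n/ν for R = 75.46/2 = 37.73
n/ν for B = 168.9/3 = 56.30
Smallest n/ν is R → limiting reagent.
n(Q) = (2/2) × 75.46 = 75.46 mol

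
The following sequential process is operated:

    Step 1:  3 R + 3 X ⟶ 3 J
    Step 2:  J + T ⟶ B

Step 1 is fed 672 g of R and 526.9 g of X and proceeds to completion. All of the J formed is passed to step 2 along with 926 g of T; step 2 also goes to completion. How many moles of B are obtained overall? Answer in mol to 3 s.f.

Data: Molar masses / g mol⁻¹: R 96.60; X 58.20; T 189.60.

Step 1:
n(R) = 672.0 / 96.60 = 6.957 mol
n(X) = 526.9 / 58.20 = 9.053 mol
n/ν → R: 2.319, X: 3.018; R is limiting.
n(J) produced = (3/3) × 6.957 = 6.957 mol
Step 2:
n(J) available = 6.957 mol
n(T) = 926.0 / 189.60 = 4.884 mol
n/ν → J: 6.957, T: 4.884; T is limiting.
n(B) = (1/1) × 4.884 = 4.884 mol

4.88 mol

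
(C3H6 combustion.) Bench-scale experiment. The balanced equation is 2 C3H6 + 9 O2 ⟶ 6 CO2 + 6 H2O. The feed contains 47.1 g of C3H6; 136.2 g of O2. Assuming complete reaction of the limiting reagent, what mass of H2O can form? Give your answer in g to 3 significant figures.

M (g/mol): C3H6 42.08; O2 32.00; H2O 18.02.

51.1 g

n(C3H6) = 47.10 / 42.08 = 1.119 mol
n(O2) = 136.2 / 32.00 = 4.256 mol
n/ν for C3H6 = 1.119/2 = 0.5595
n/ν for O2 = 4.256/9 = 0.4729
Smallest n/ν is O2 → limiting reagent.
n(H2O) = (6/9) × 4.256 = 2.837 mol
mass = 2.837 × 18.02 = 51.12 g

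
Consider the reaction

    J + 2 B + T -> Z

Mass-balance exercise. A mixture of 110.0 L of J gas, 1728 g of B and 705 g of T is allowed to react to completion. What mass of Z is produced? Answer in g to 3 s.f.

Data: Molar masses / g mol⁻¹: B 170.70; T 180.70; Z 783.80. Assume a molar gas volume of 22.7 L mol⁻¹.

3060 g

n(J) = 110.0 / 22.7 = 4.846 mol
n(B) = 1728 / 170.70 = 10.12 mol
n(T) = 705.0 / 180.70 = 3.901 mol
n/ν for J = 4.846/1 = 4.846
n/ν for B = 10.12/2 = 5.060
n/ν for T = 3.901/1 = 3.901
Smallest n/ν is T → limiting reagent.
n(Z) = (1/1) × 3.901 = 3.901 mol
mass = 3.901 × 783.80 = 3058 g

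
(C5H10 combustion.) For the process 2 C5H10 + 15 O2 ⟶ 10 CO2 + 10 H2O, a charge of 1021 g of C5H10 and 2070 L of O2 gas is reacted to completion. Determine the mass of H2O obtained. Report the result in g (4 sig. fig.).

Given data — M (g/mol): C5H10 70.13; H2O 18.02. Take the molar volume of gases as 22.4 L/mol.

1110 g

n(C5H10) = 1021 / 70.13 = 14.56 mol
n(O2) = 2070 / 22.4 = 92.41 mol
n/ν → C5H10: 7.280, O2: 6.161; O2 is limiting.
n(H2O) = (10/15) × 92.41 = 61.61 mol
mass = 61.61 × 18.02 = 1110 g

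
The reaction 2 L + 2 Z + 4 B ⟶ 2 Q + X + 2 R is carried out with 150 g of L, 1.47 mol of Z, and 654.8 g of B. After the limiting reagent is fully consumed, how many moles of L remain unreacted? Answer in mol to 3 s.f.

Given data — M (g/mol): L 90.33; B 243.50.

0.316 mol

n(L) = 150.0 / 90.33 = 1.661 mol
n(Z) = 1.470 mol
n(B) = 654.8 / 243.50 = 2.689 mol
n/ν for L = 1.661/2 = 0.8305
n/ν for Z = 1.470/2 = 0.7350
n/ν for B = 2.689/4 = 0.6723
Smallest n/ν is B → limiting reagent.
L consumed = (2/4) × 2.689 = 1.345 mol
L remaining = 1.661 − 1.345 = 0.3160 mol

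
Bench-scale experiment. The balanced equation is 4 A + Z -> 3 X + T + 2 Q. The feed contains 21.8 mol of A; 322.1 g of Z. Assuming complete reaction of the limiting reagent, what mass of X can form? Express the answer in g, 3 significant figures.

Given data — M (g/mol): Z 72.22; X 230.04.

n(A) = 21.80 mol
n(Z) = 322.1 / 72.22 = 4.460 mol
n/ν for A = 21.80/4 = 5.450
n/ν for Z = 4.460/1 = 4.460
Smallest n/ν is Z → limiting reagent.
n(X) = (3/1) × 4.460 = 13.38 mol
mass = 13.38 × 230.04 = 3078 g

3080 g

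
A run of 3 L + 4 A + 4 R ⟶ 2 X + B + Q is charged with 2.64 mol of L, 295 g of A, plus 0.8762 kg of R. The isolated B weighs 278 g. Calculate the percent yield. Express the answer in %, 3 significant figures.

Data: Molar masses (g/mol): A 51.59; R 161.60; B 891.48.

n(L) = 2.640 mol
n(A) = 295.0 / 51.59 = 5.718 mol
n(R) = 0.8762×1000 / 161.60 = 5.422 mol
n/ν for L = 2.640/3 = 0.8800
n/ν for A = 5.718/4 = 1.430
n/ν for R = 5.422/4 = 1.356
Smallest n/ν is L → limiting reagent.
theoretical n(B) = (1/3) × 2.640 = 0.8800 mol → 784.5 g
% yield = 278 / 784.5 × 100 = 35.44 %

35.4 %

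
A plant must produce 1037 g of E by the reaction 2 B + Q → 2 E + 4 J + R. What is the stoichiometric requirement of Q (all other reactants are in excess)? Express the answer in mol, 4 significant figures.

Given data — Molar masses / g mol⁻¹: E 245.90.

n(E) = 1037 / 245.90 = 4.217 mol
n(Q) = (1/2) × 4.217 = 2.109 mol

2.109 mol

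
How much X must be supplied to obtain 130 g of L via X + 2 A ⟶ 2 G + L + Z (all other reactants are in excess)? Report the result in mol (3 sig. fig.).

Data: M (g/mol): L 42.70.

3.04 mol

n(L) = 130 / 42.70 = 3.044 mol
n(X) = (1/1) × 3.044 = 3.044 mol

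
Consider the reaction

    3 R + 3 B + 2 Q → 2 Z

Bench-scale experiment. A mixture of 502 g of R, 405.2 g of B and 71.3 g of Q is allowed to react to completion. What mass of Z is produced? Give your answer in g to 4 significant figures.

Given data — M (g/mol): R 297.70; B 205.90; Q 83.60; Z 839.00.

715.6 g

n(R) = 502.0 / 297.70 = 1.686 mol
n(B) = 405.2 / 205.90 = 1.968 mol
n(Q) = 71.30 / 83.60 = 0.8529 mol
n/ν → R: 0.5620, B: 0.6560, Q: 0.4265; Q is limiting.
n(Z) = (2/2) × 0.8529 = 0.8529 mol
mass = 0.8529 × 839.00 = 715.6 g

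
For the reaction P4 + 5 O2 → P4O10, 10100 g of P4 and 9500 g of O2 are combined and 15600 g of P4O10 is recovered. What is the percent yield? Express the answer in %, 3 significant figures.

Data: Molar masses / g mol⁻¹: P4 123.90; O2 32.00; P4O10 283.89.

n(P4) = 10100 / 123.90 = 81.52 mol
n(O2) = 9500 / 32.00 = 296.9 mol
n/ν → P4: 81.52, O2: 59.38; O2 is limiting.
theoretical n(P4O10) = (1/5) × 296.9 = 59.38 mol → 16860 g
% yield = 15600 / 16860 × 100 = 92.53 %

92.5 %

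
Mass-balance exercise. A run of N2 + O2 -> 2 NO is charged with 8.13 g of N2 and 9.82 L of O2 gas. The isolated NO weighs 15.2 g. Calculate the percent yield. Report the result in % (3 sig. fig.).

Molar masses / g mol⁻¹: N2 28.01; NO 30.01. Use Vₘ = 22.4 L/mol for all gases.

n(N2) = 8.130 / 28.01 = 0.2903 mol
n(O2) = 9.820 / 22.4 = 0.4384 mol
n/ν → N2: 0.2903, O2: 0.4384; N2 is limiting.
theoretical n(NO) = (2/1) × 0.2903 = 0.5806 mol → 17.42 g
% yield = 15.2 / 17.42 × 100 = 87.26 %

87.3 %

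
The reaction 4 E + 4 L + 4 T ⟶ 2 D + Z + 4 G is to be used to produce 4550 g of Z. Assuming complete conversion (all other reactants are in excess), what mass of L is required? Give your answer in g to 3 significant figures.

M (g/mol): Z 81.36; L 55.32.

n(Z) = 4550 / 81.36 = 55.92 mol
n(L) = (4/1) × 55.92 = 223.7 mol
mass = 223.7 × 55.32 = 12380 g

12400 g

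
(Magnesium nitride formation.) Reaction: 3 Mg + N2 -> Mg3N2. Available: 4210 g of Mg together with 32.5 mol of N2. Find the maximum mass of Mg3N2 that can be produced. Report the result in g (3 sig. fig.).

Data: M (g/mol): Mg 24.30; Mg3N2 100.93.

3280 g

n(Mg) = 4210 / 24.30 = 173.3 mol
n(N2) = 32.50 mol
n/ν for Mg = 173.3/3 = 57.77
n/ν for N2 = 32.50/1 = 32.50
Smallest n/ν is N2 → limiting reagent.
n(Mg3N2) = (1/1) × 32.50 = 32.50 mol
mass = 32.50 × 100.93 = 3280 g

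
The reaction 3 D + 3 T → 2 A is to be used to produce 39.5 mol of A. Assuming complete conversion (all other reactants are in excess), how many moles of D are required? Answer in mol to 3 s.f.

n(A) = 39.50 mol
n(D) = (3/2) × 39.50 = 59.25 mol

59.3 mol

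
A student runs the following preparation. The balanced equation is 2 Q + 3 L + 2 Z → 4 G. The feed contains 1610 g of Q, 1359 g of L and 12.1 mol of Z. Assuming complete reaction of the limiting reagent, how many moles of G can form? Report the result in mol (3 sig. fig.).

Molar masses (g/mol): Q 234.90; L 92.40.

13.7 mol

n(Q) = 1610 / 234.90 = 6.854 mol
n(L) = 1359 / 92.40 = 14.71 mol
n(Z) = 12.10 mol
n/ν for Q = 6.854/2 = 3.427
n/ν for L = 14.71/3 = 4.903
n/ν for Z = 12.10/2 = 6.050
Smallest n/ν is Q → limiting reagent.
n(G) = (4/2) × 6.854 = 13.71 mol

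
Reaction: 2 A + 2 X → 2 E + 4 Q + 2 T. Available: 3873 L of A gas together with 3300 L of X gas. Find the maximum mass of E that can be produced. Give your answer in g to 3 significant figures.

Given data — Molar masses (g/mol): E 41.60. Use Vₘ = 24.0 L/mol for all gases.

n(A) = 3873 / 24.0 = 161.4 mol
n(X) = 3300 / 24.0 = 137.5 mol
n/ν → A: 80.70, X: 68.75; X is limiting.
n(E) = (2/2) × 137.5 = 137.5 mol
mass = 137.5 × 41.60 = 5720 g

5720 g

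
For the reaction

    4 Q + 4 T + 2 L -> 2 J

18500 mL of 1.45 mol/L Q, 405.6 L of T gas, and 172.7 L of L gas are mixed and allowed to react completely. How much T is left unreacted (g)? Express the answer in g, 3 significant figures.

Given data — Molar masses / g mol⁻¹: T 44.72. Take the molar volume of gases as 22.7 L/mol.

n(Q) = 1.45 × 18500/1000 = 26.83 mol
n(T) = 405.6 / 22.7 = 17.87 mol
n(L) = 172.7 / 22.7 = 7.608 mol
n/ν → Q: 6.708, T: 4.468, L: 3.804; L is limiting.
T consumed = (4/2) × 7.608 = 15.22 mol
T remaining = 17.87 − 15.22 = 2.650 mol
mass = 2.650 × 44.72 = 118.5 g

119 g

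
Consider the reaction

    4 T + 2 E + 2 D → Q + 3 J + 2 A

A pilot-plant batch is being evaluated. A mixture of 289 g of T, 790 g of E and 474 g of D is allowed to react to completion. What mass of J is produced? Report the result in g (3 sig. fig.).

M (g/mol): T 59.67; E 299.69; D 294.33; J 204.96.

495 g

n(T) = 289.0 / 59.67 = 4.843 mol
n(E) = 790.0 / 299.69 = 2.636 mol
n(D) = 474.0 / 294.33 = 1.610 mol
n/ν for T = 4.843/4 = 1.211
n/ν for E = 2.636/2 = 1.318
n/ν for D = 1.610/2 = 0.8050
Smallest n/ν is D → limiting reagent.
n(J) = (3/2) × 1.610 = 2.415 mol
mass = 2.415 × 204.96 = 495.0 g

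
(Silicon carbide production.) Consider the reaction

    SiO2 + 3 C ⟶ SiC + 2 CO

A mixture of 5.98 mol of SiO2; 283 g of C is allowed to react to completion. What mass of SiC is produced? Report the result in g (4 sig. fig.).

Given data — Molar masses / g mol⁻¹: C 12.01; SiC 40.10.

n(SiO2) = 5.980 mol
n(C) = 283.0 / 12.01 = 23.56 mol
n/ν for SiO2 = 5.980/1 = 5.980
n/ν for C = 23.56/3 = 7.853
Smallest n/ν is SiO2 → limiting reagent.
n(SiC) = (1/1) × 5.980 = 5.980 mol
mass = 5.980 × 40.10 = 239.8 g

239.8 g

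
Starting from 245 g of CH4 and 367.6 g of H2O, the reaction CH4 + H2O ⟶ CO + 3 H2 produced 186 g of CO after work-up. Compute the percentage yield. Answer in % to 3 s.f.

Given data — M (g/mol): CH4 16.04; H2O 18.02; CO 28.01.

n(CH4) = 245.0 / 16.04 = 15.27 mol
n(H2O) = 367.6 / 18.02 = 20.40 mol
n/ν → CH4: 15.27, H2O: 20.40; CH4 is limiting.
theoretical n(CO) = (1/1) × 15.27 = 15.27 mol → 427.7 g
% yield = 186 / 427.7 × 100 = 43.49 %

43.5 %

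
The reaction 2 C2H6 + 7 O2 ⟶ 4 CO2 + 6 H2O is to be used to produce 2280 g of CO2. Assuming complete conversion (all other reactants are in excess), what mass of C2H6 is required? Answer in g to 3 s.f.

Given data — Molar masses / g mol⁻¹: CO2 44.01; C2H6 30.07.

779 g

n(CO2) = 2280 / 44.01 = 51.81 mol
n(C2H6) = (2/4) × 51.81 = 25.91 mol
mass = 25.91 × 30.07 = 779.1 g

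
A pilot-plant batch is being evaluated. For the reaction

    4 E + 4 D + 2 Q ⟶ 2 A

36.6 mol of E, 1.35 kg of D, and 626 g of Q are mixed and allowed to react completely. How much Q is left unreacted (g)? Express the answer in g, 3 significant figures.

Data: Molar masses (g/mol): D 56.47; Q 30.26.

264 g

n(E) = 36.60 mol
n(D) = 1.350×1000 / 56.47 = 23.91 mol
n(Q) = 626.0 / 30.26 = 20.69 mol
n/ν for E = 36.60/4 = 9.150
n/ν for D = 23.91/4 = 5.978
n/ν for Q = 20.69/2 = 10.35
Smallest n/ν is D → limiting reagent.
Q consumed = (2/4) × 23.91 = 11.96 mol
Q remaining = 20.69 − 11.96 = 8.730 mol
mass = 8.730 × 30.26 = 264.2 g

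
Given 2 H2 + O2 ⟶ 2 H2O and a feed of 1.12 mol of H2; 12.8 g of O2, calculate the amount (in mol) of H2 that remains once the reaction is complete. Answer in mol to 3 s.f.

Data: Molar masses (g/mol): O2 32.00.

n(H2) = 1.120 mol
n(O2) = 12.80 / 32.00 = 0.4000 mol
n/ν for H2 = 1.120/2 = 0.5600
n/ν for O2 = 0.4000/1 = 0.4000
Smallest n/ν is O2 → limiting reagent.
H2 consumed = (2/1) × 0.4000 = 0.8000 mol
H2 remaining = 1.120 − 0.8000 = 0.3200 mol

0.320 mol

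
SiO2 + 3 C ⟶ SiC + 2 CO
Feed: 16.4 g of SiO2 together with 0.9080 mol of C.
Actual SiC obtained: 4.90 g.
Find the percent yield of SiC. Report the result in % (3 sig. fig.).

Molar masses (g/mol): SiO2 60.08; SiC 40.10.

44.8 %

n(SiO2) = 16.40 / 60.08 = 0.2730 mol
n(C) = 0.9080 mol
n/ν for SiO2 = 0.2730/1 = 0.2730
n/ν for C = 0.9080/3 = 0.3027
Smallest n/ν is SiO2 → limiting reagent.
theoretical n(SiC) = (1/1) × 0.2730 = 0.2730 mol → 10.95 g
% yield = 4.90 / 10.95 × 100 = 44.75 %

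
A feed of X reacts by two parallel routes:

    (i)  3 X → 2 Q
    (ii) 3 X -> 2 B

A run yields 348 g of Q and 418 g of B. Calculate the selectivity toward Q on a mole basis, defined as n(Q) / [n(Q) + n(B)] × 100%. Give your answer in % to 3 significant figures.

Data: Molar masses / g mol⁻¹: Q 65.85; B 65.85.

n(Q) = 348 / 65.85 = 5.285 mol
n(B) = 418 / 65.85 = 6.348 mol
selectivity = 5.285/(5.285+6.348) × 100 = 45.43 %

45.4 %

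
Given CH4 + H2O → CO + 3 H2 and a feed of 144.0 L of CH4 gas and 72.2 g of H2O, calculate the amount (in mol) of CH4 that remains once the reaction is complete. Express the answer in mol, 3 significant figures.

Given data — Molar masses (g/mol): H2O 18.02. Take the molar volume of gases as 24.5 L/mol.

1.87 mol

n(CH4) = 144.0 / 24.5 = 5.878 mol
n(H2O) = 72.20 / 18.02 = 4.007 mol
n/ν for CH4 = 5.878/1 = 5.878
n/ν for H2O = 4.007/1 = 4.007
Smallest n/ν is H2O → limiting reagent.
CH4 consumed = (1/1) × 4.007 = 4.007 mol
CH4 remaining = 5.878 − 4.007 = 1.871 mol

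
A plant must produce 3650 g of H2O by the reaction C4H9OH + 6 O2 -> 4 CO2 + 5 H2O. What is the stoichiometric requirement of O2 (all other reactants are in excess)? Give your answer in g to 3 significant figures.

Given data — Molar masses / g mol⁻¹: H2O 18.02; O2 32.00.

n(H2O) = 3650 / 18.02 = 202.6 mol
n(O2) = (6/5) × 202.6 = 243.1 mol
mass = 243.1 × 32.00 = 7779 g

7780 g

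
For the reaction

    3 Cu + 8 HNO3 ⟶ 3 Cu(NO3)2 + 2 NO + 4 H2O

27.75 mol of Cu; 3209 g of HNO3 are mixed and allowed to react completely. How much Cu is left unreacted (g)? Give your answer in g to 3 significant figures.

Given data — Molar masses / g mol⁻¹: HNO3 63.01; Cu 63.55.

n(Cu) = 27.75 mol
n(HNO3) = 3209 / 63.01 = 50.93 mol
n/ν → Cu: 9.250, HNO3: 6.366; HNO3 is limiting.
Cu consumed = (3/8) × 50.93 = 19.10 mol
Cu remaining = 27.75 − 19.10 = 8.650 mol
mass = 8.650 × 63.55 = 549.7 g

550 g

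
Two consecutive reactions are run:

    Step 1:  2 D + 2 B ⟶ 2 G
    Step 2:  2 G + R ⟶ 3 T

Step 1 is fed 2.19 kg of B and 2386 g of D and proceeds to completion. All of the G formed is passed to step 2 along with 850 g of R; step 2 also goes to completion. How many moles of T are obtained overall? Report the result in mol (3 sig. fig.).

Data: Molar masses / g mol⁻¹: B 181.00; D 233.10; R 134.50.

15.4 mol

Step 1:
n(B) = 2.190×1000 / 181.00 = 12.10 mol
n(D) = 2386 / 233.10 = 10.24 mol
n/ν for B = 12.10/2 = 6.050
n/ν for D = 10.24/2 = 5.120
Smallest n/ν is D → limiting reagent.
n(G) produced = (2/2) × 10.24 = 10.24 mol
Step 2:
n(G) available = 10.24 mol
n(R) = 850.0 / 134.50 = 6.320 mol
n/ν for G = 10.24/2 = 5.120
n/ν for R = 6.320/1 = 6.320
Smallest n/ν is G → limiting reagent.
n(T) = (3/2) × 10.24 = 15.36 mol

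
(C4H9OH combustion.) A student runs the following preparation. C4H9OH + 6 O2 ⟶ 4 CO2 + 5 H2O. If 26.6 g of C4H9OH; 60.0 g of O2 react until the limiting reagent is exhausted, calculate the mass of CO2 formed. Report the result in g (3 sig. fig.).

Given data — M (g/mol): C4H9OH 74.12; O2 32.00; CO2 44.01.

n(C4H9OH) = 26.60 / 74.12 = 0.3589 mol
n(O2) = 60.00 / 32.00 = 1.875 mol
n/ν for C4H9OH = 0.3589/1 = 0.3589
n/ν for O2 = 1.875/6 = 0.3125
Smallest n/ν is O2 → limiting reagent.
n(CO2) = (4/6) × 1.875 = 1.250 mol
mass = 1.250 × 44.01 = 55.01 g

55.0 g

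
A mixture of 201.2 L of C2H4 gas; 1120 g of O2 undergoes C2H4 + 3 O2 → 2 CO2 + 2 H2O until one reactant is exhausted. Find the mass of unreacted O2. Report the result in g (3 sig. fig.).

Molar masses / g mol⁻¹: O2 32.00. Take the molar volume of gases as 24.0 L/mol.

n(C2H4) = 201.2 / 24.0 = 8.383 mol
n(O2) = 1120 / 32.00 = 35.00 mol
n/ν for C2H4 = 8.383/1 = 8.383
n/ν for O2 = 35.00/3 = 11.67
Smallest n/ν is C2H4 → limiting reagent.
O2 consumed = (3/1) × 8.383 = 25.15 mol
O2 remaining = 35.00 − 25.15 = 9.850 mol
mass = 9.850 × 32.00 = 315.2 g

315 g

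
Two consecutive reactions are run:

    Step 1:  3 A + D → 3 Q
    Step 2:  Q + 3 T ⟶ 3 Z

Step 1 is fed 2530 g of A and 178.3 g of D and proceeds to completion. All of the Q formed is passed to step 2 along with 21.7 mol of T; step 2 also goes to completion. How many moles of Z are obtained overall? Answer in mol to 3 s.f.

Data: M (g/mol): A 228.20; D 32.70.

Step 1:
n(A) = 2530 / 228.20 = 11.09 mol
n(D) = 178.3 / 32.70 = 5.453 mol
n/ν → A: 3.697, D: 5.453; A is limiting.
n(Q) produced = (3/3) × 11.09 = 11.09 mol
Step 2:
n(Q) available = 11.09 mol
n(T) = 21.70 mol
n/ν → Q: 11.09, T: 7.233; T is limiting.
n(Z) = (3/3) × 21.70 = 21.70 mol

21.7 mol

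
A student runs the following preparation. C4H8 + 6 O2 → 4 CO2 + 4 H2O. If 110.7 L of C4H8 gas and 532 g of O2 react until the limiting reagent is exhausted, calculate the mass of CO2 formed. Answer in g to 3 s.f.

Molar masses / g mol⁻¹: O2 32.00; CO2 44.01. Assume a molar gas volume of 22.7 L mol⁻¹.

n(C4H8) = 110.7 / 22.7 = 4.877 mol
n(O2) = 532.0 / 32.00 = 16.63 mol
n/ν for C4H8 = 4.877/1 = 4.877
n/ν for O2 = 16.63/6 = 2.772
Smallest n/ν is O2 → limiting reagent.
n(CO2) = (4/6) × 16.63 = 11.09 mol
mass = 11.09 × 44.01 = 488.1 g

488 g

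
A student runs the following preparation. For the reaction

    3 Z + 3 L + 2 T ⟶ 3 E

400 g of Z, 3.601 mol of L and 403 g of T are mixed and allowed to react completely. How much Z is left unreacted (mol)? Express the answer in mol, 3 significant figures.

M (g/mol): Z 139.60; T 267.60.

n(Z) = 400.0 / 139.60 = 2.865 mol
n(L) = 3.601 mol
n(T) = 403.0 / 267.60 = 1.506 mol
n/ν for Z = 2.865/3 = 0.9550
n/ν for L = 3.601/3 = 1.200
n/ν for T = 1.506/2 = 0.7530
Smallest n/ν is T → limiting reagent.
Z consumed = (3/2) × 1.506 = 2.259 mol
Z remaining = 2.865 − 2.259 = 0.6060 mol

0.606 mol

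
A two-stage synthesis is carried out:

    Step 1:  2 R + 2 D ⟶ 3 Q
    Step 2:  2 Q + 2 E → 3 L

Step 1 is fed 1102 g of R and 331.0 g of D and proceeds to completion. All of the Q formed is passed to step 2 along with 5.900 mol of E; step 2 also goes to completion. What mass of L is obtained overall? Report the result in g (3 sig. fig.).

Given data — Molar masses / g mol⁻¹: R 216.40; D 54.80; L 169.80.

1500 g

Step 1:
n(R) = 1102 / 216.40 = 5.092 mol
n(D) = 331.0 / 54.80 = 6.040 mol
n/ν for R = 5.092/2 = 2.546
n/ν for D = 6.040/2 = 3.020
Smallest n/ν is R → limiting reagent.
n(Q) produced = (3/2) × 5.092 = 7.638 mol
Step 2:
n(Q) available = 7.638 mol
n(E) = 5.900 mol
n/ν for Q = 7.638/2 = 3.819
n/ν for E = 5.900/2 = 2.950
Smallest n/ν is E → limiting reagent.
n(L) = (3/2) × 5.900 = 8.850 mol
mass = 8.850 × 169.80 = 1503 g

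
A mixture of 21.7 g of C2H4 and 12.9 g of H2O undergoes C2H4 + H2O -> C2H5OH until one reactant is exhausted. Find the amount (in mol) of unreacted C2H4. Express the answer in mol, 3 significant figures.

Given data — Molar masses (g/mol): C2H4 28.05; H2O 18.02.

n(C2H4) = 21.70 / 28.05 = 0.7736 mol
n(H2O) = 12.90 / 18.02 = 0.7159 mol
n/ν for C2H4 = 0.7736/1 = 0.7736
n/ν for H2O = 0.7159/1 = 0.7159
Smallest n/ν is H2O → limiting reagent.
C2H4 consumed = (1/1) × 0.7159 = 0.7159 mol
C2H4 remaining = 0.7736 − 0.7159 = 0.05770 mol

0.0577 mol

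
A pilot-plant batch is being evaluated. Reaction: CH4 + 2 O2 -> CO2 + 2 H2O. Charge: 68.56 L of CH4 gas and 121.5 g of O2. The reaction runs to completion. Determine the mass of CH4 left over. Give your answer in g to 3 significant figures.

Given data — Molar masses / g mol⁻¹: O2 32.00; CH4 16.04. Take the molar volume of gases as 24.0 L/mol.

15.4 g

n(CH4) = 68.56 / 24.0 = 2.857 mol
n(O2) = 121.5 / 32.00 = 3.797 mol
n/ν for CH4 = 2.857/1 = 2.857
n/ν for O2 = 3.797/2 = 1.899
Smallest n/ν is O2 → limiting reagent.
CH4 consumed = (1/2) × 3.797 = 1.899 mol
CH4 remaining = 2.857 − 1.899 = 0.9580 mol
mass = 0.9580 × 16.04 = 15.37 g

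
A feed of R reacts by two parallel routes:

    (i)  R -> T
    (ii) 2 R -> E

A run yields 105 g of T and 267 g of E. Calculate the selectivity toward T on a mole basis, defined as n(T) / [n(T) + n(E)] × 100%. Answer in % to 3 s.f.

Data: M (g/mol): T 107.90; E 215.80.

n(T) = 105 / 107.90 = 0.9731 mol
n(E) = 267 / 215.80 = 1.237 mol
selectivity = 0.9731/(0.9731+1.237) × 100 = 44.03 %

44.0 %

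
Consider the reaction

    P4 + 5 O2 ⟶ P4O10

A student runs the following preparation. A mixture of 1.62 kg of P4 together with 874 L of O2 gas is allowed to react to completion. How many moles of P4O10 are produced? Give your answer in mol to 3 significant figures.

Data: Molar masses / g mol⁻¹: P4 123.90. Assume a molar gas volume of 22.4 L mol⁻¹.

7.80 mol

n(P4) = 1.620×1000 / 123.90 = 13.08 mol
n(O2) = 874.0 / 22.4 = 39.02 mol
n/ν → P4: 13.08, O2: 7.804; O2 is limiting.
n(P4O10) = (1/5) × 39.02 = 7.804 mol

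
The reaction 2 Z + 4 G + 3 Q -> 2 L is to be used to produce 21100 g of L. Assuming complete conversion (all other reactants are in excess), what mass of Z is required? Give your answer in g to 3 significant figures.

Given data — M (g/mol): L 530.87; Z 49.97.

1990 g

n(L) = 21100 / 530.87 = 39.75 mol
n(Z) = (2/2) × 39.75 = 39.75 mol
mass = 39.75 × 49.97 = 1986 g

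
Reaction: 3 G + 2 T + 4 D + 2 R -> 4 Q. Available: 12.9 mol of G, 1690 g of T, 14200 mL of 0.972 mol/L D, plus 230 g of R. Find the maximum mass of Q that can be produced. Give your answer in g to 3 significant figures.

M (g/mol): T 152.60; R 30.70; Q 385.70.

5320 g

n(G) = 12.90 mol
n(T) = 1690 / 152.60 = 11.07 mol
n(D) = 0.972 × 14200/1000 = 13.80 mol
n(R) = 230.0 / 30.70 = 7.492 mol
n/ν for G = 12.90/3 = 4.300
n/ν for T = 11.07/2 = 5.535
n/ν for D = 13.80/4 = 3.450
n/ν for R = 7.492/2 = 3.746
Smallest n/ν is D → limiting reagent.
n(Q) = (4/4) × 13.80 = 13.80 mol
mass = 13.80 × 385.70 = 5323 g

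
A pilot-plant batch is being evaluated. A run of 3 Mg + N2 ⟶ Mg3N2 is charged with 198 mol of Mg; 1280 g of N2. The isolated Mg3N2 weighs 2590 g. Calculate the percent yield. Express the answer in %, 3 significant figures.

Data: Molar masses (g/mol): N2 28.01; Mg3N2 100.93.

n(Mg) = 198.0 mol
n(N2) = 1280 / 28.01 = 45.70 mol
n/ν for Mg = 198.0/3 = 66.00
n/ν for N2 = 45.70/1 = 45.70
Smallest n/ν is N2 → limiting reagent.
theoretical n(Mg3N2) = (1/1) × 45.70 = 45.70 mol → 4613 g
% yield = 2590 / 4613 × 100 = 56.15 %

56.2 %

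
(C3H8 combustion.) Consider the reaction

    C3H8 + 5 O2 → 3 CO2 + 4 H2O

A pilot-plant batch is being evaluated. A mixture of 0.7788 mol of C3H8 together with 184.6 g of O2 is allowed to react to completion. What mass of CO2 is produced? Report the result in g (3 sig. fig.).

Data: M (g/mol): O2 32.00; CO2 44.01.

n(C3H8) = 0.7788 mol
n(O2) = 184.6 / 32.00 = 5.769 mol
n/ν for C3H8 = 0.7788/1 = 0.7788
n/ν for O2 = 5.769/5 = 1.154
Smallest n/ν is C3H8 → limiting reagent.
n(CO2) = (3/1) × 0.7788 = 2.336 mol
mass = 2.336 × 44.01 = 102.8 g

103 g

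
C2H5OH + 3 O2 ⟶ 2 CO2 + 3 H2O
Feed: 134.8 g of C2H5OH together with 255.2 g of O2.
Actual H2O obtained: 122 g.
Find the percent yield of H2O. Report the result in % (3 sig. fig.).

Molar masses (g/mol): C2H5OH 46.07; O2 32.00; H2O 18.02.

84.9 %

n(C2H5OH) = 134.8 / 46.07 = 2.926 mol
n(O2) = 255.2 / 32.00 = 7.975 mol
n/ν for C2H5OH = 2.926/1 = 2.926
n/ν for O2 = 7.975/3 = 2.658
Smallest n/ν is O2 → limiting reagent.
theoretical n(H2O) = (3/3) × 7.975 = 7.975 mol → 143.7 g
% yield = 122 / 143.7 × 100 = 84.90 %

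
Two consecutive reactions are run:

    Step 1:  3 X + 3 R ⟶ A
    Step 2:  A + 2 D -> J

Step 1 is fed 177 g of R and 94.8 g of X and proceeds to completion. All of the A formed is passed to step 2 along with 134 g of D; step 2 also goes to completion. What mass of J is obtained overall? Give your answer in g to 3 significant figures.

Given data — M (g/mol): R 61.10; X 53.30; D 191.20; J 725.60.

Step 1:
n(R) = 177.0 / 61.10 = 2.897 mol
n(X) = 94.80 / 53.30 = 1.779 mol
n/ν for R = 2.897/3 = 0.9657
n/ν for X = 1.779/3 = 0.5930
Smallest n/ν is X → limiting reagent.
n(A) produced = (1/3) × 1.779 = 0.5930 mol
Step 2:
n(A) available = 0.5930 mol
n(D) = 134.0 / 191.20 = 0.7008 mol
n/ν for A = 0.5930/1 = 0.5930
n/ν for D = 0.7008/2 = 0.3504
Smallest n/ν is D → limiting reagent.
n(J) = (1/2) × 0.7008 = 0.3504 mol
mass = 0.3504 × 725.60 = 254.3 g

254 g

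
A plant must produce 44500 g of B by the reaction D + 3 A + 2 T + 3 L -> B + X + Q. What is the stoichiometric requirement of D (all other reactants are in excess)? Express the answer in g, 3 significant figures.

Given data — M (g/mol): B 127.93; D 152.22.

52900 g

n(B) = 44500 / 127.93 = 347.8 mol
n(D) = (1/1) × 347.8 = 347.8 mol
mass = 347.8 × 152.22 = 52940 g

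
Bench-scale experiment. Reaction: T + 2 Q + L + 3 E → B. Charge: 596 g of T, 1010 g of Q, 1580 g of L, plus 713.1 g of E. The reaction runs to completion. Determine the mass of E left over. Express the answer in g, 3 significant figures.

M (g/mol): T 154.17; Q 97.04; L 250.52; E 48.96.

145 g

n(T) = 596.0 / 154.17 = 3.866 mol
n(Q) = 1010 / 97.04 = 10.41 mol
n(L) = 1580 / 250.52 = 6.307 mol
n(E) = 713.1 / 48.96 = 14.56 mol
n/ν → T: 3.866, Q: 5.205, L: 6.307, E: 4.853; T is limiting.
E consumed = (3/1) × 3.866 = 11.60 mol
E remaining = 14.56 − 11.60 = 2.960 mol
mass = 2.960 × 48.96 = 144.9 g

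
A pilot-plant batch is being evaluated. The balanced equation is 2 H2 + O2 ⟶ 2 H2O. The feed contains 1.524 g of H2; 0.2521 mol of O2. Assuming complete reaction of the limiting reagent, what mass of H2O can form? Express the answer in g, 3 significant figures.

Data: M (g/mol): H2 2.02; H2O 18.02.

n(H2) = 1.524 / 2.02 = 0.7545 mol
n(O2) = 0.2521 mol
n/ν → H2: 0.3773, O2: 0.2521; O2 is limiting.
n(H2O) = (2/1) × 0.2521 = 0.5042 mol
mass = 0.5042 × 18.02 = 9.086 g

9.09 g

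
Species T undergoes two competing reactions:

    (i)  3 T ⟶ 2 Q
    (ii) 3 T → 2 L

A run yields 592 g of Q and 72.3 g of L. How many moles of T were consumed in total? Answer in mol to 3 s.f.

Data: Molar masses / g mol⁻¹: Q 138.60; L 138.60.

7.19 mol

n(Q) = 592 / 138.60 = 4.271 mol
n(L) = 72.3 / 138.60 = 0.5216 mol
n(T) via (i) = (3/2)×4.271 = 6.407 mol
n(T) via (ii) = (3/2)×0.5216 = 0.7824 mol
total n(T) = 6.407 + 0.7824 = 7.189 mol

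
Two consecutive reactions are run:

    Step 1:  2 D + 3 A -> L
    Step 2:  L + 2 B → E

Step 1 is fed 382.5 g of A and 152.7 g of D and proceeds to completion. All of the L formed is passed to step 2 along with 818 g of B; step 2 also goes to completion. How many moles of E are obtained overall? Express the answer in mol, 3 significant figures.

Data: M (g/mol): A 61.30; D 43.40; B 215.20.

1.76 mol

Step 1:
n(A) = 382.5 / 61.30 = 6.240 mol
n(D) = 152.7 / 43.40 = 3.518 mol
n/ν → A: 2.080, D: 1.759; D is limiting.
n(L) produced = (1/2) × 3.518 = 1.759 mol
Step 2:
n(L) available = 1.759 mol
n(B) = 818.0 / 215.20 = 3.801 mol
n/ν → L: 1.759, B: 1.901; L is limiting.
n(E) = (1/1) × 1.759 = 1.759 mol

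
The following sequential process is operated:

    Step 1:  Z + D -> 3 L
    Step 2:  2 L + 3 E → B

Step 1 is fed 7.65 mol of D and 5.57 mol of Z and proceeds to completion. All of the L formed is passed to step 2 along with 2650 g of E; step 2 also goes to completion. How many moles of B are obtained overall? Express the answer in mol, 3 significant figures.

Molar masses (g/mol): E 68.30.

Step 1:
n(D) = 7.650 mol
n(Z) = 5.570 mol
n/ν for D = 7.650/1 = 7.650
n/ν for Z = 5.570/1 = 5.570
Smallest n/ν is Z → limiting reagent.
n(L) produced = (3/1) × 5.570 = 16.71 mol
Step 2:
n(L) available = 16.71 mol
n(E) = 2650 / 68.30 = 38.80 mol
n/ν for L = 16.71/2 = 8.355
n/ν for E = 38.80/3 = 12.93
Smallest n/ν is L → limiting reagent.
n(B) = (1/2) × 16.71 = 8.355 mol

8.36 mol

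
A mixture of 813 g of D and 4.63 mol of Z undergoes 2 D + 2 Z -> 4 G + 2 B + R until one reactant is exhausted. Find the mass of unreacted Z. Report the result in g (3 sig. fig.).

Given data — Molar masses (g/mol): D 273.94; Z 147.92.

n(D) = 813.0 / 273.94 = 2.968 mol
n(Z) = 4.630 mol
n/ν for D = 2.968/2 = 1.484
n/ν for Z = 4.630/2 = 2.315
Smallest n/ν is D → limiting reagent.
Z consumed = (2/2) × 2.968 = 2.968 mol
Z remaining = 4.630 − 2.968 = 1.662 mol
mass = 1.662 × 147.92 = 245.8 g

246 g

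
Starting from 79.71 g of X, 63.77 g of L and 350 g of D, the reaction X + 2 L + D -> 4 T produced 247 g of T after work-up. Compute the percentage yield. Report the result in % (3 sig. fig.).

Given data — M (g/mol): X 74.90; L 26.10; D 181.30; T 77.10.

75.3 %

n(X) = 79.71 / 74.90 = 1.064 mol
n(L) = 63.77 / 26.10 = 2.443 mol
n(D) = 350.0 / 181.30 = 1.931 mol
n/ν → X: 1.064, L: 1.222, D: 1.931; X is limiting.
theoretical n(T) = (4/1) × 1.064 = 4.256 mol → 328.1 g
% yield = 247 / 328.1 × 100 = 75.28 %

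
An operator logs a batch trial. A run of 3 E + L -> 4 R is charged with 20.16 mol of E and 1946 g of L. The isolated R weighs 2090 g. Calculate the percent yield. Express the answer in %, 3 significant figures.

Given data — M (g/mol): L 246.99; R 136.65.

n(E) = 20.16 mol
n(L) = 1946 / 246.99 = 7.879 mol
n/ν → E: 6.720, L: 7.879; E is limiting.
theoretical n(R) = (4/3) × 20.16 = 26.88 mol → 3673 g
% yield = 2090 / 3673 × 100 = 56.90 %

56.9 %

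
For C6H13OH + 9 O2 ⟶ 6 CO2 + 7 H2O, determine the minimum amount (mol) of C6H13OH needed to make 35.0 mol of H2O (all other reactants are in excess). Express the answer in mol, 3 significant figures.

5.00 mol

n(H2O) = 35.00 mol
n(C6H13OH) = (1/7) × 35.00 = 5.000 mol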